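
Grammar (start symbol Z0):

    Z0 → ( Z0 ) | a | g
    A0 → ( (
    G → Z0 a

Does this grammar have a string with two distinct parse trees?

Unambiguous

Only Z0 is reachable from Z0; ignoring the rest: L(Z0) is { openⁿ atom closeⁿ : n ≥ 0 }. The bracket depth fixes n, and the derivation is forced at every step.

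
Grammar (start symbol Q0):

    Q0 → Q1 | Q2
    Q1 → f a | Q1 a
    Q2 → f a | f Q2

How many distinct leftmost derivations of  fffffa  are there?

1

Parse trees for fffffa:
  [Q0 [Q2 f [Q2 f [Q2 f [Q2 f [Q2 f a]]]]]]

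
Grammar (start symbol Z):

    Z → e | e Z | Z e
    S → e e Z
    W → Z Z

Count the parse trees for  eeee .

8

Parse trees for eeee:
  [Z e [Z e [Z e [Z e]]]]
  [Z e [Z e [Z [Z e] e]]]
  [Z e [Z [Z e [Z e]] e]]
  [Z e [Z [Z [Z e] e] e]]
  [Z [Z e [Z e [Z e]]] e]
  [Z [Z e [Z [Z e] e]] e]
  [Z [Z [Z e [Z e]] e] e]
  [Z [Z [Z [Z e] e] e] e]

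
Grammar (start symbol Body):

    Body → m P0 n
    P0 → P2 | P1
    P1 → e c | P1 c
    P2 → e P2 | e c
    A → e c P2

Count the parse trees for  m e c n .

2

Parse trees for m e c n:
  [Body m [P0 [P2 e c]] n]
  [Body m [P0 [P1 e c]] n]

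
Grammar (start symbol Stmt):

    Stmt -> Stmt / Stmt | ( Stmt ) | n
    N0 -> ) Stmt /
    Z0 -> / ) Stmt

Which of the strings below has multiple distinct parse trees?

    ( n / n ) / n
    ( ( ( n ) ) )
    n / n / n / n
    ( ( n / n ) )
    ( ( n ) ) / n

n / n / n / n

( n / n ) / n: 1 tree
( ( ( n ) ) ): 1 tree
n / n / n / n: 5 trees
( ( n / n ) ): 1 tree
( ( n ) ) / n: 1 tree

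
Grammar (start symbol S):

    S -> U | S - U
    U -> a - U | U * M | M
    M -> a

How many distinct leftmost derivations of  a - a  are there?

2

Parse trees for a - a:
  [S [U a - [U [M a]]]]
  [S [S [U [M a]]] - [U [M a]]]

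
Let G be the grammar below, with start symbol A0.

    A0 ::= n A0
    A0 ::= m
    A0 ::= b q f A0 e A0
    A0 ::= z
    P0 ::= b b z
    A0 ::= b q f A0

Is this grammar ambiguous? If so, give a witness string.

Ambiguous

Witness: b q f b q f m e m

Derivation 1: A0 ⇒ b q f A0 e A0 ⇒ b q f b q f A0 e A0 ⇒ b q f b q f m e A0 ⇒ b q f b q f m e m
Derivation 2: A0 ⇒ b q f A0 ⇒ b q f b q f A0 e A0 ⇒ b q f b q f m e A0 ⇒ b q f b q f m e m

Two distinct leftmost derivations for the same string.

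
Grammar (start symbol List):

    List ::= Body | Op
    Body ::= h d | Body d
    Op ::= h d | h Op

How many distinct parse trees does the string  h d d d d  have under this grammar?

Parse trees for h d d d d:
  [List [Body [Body [Body [Body h d] d] d] d]]

1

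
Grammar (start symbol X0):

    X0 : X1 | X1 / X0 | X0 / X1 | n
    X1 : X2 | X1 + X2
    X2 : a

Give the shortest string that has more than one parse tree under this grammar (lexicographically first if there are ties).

a / a

length 1: no string has ≥2 trees
length 3: a / a has 2 parse trees

Two derivations of a / a:
  X0 ⇒ X1 / X0 ⇒ X2 / X0 ⇒ a / X0 ⇒ a / X1 ⇒ a / X2 ⇒ a / a
  X0 ⇒ X0 / X1 ⇒ X1 / X1 ⇒ X2 / X1 ⇒ a / X1 ⇒ a / X2 ⇒ a / a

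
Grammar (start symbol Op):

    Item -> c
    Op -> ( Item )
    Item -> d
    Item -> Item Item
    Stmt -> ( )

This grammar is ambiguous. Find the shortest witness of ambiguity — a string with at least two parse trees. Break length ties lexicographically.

( c c c )

length 3: no string has ≥2 trees
length 4: no string has ≥2 trees
length 5: ( c c c ) has 2 parse trees

Two derivations of ( c c c ):
  Op ⇒ ( Item ) ⇒ ( Item Item ) ⇒ ( c Item ) ⇒ ( c Item Item ) ⇒ ( c c Item ) ⇒ ( c c c )
  Op ⇒ ( Item ) ⇒ ( Item Item ) ⇒ ( Item Item Item ) ⇒ ( c Item Item ) ⇒ ( c c Item ) ⇒ ( c c c )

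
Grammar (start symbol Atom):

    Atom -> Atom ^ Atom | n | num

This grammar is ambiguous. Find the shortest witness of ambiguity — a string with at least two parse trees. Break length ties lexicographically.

n ^ n ^ n

length 1: no string has ≥2 trees
length 3: no string has ≥2 trees
length 5: n ^ n ^ n has 2 parse trees

Two derivations of n ^ n ^ n:
  Atom ⇒ Atom ^ Atom ⇒ Atom ^ Atom ^ Atom ⇒ n ^ Atom ^ Atom ⇒ n ^ n ^ Atom ⇒ n ^ n ^ n
  Atom ⇒ Atom ^ Atom ⇒ n ^ Atom ⇒ n ^ Atom ^ Atom ⇒ n ^ n ^ Atom ⇒ n ^ n ^ n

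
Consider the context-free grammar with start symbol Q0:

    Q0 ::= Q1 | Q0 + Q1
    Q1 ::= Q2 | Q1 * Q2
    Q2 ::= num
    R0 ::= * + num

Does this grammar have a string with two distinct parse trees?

(R0 is unreachable from Q0, so its rules don't affect L(Q0).) The grammar is stratified — Q0 handles '+' (left-recursive), Q1 handles '*', Q2 atoms. Each operator has a fixed associativity and precedence level, so every string has one parse.

Unambiguous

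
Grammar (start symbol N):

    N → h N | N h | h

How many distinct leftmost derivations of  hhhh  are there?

8

Parse trees for hhhh:
  [N h [N h [N h [N h]]]]
  [N h [N h [N [N h] h]]]
  [N h [N [N h [N h]] h]]
  [N h [N [N [N h] h] h]]
  [N [N h [N h [N h]]] h]
  [N [N h [N [N h] h]] h]
  [N [N [N h [N h]] h] h]
  [N [N [N [N h] h] h] h]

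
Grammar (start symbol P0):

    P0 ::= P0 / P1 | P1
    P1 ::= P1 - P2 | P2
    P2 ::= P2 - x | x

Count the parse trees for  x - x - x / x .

4

Parse trees for x - x - x / x:
  [P0 [P0 [P1 [P1 [P2 x]] - [P2 [P2 x] - x]]] / [P1 [P2 x]]]
  [P0 [P0 [P1 [P1 [P1 [P2 x]] - [P2 x]] - [P2 x]]] / [P1 [P2 x]]]
  [P0 [P0 [P1 [P1 [P2 [P2 x] - x]] - [P2 x]]] / [P1 [P2 x]]]
  [P0 [P0 [P1 [P2 [P2 [P2 x] - x] - x]]] / [P1 [P2 x]]]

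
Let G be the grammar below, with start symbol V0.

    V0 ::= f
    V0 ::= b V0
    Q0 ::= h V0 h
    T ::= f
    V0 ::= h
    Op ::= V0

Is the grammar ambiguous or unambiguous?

(Op, T, Q0 are unreachable from V0, so their rules don't affect L(V0).) Each reachable nonterminal has at most one production per leading terminal, and all productions are right-linear; the derivation is determined token-by-token.

Unambiguous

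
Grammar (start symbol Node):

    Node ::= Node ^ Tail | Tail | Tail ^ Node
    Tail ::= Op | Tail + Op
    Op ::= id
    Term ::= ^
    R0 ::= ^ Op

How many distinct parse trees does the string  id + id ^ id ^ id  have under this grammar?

4

Parse trees for id + id ^ id ^ id:
  [Node [Node [Node [Tail [Tail [Op id]] + [Op id]]] ^ [Tail [Op id]]] ^ [Tail [Op id]]]
  [Node [Node [Tail [Tail [Op id]] + [Op id]] ^ [Node [Tail [Op id]]]] ^ [Tail [Op id]]]
  [Node [Tail [Tail [Op id]] + [Op id]] ^ [Node [Node [Tail [Op id]]] ^ [Tail [Op id]]]]
  [Node [Tail [Tail [Op id]] + [Op id]] ^ [Node [Tail [Op id]] ^ [Node [Tail [Op id]]]]]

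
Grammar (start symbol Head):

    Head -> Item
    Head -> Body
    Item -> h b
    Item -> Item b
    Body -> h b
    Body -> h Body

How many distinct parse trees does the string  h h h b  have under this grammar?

1

Parse trees for h h h b:
  [Head [Body h [Body h [Body h b]]]]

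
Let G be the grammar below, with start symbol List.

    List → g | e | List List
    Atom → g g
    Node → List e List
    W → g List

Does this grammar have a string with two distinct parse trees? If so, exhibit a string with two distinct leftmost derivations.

Witness: e e e

Derivation 1: List ⇒ List List ⇒ e List ⇒ e List List ⇒ e e List ⇒ e e e
Derivation 2: List ⇒ List List ⇒ List List List ⇒ e List List ⇒ e e List ⇒ e e e

Two distinct leftmost derivations for the same string.

Ambiguous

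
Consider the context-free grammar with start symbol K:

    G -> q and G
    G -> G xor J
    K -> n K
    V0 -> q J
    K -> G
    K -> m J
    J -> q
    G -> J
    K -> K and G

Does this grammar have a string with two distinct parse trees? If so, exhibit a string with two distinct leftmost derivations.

Witness: q and q

Derivation 1: K ⇒ G ⇒ q and G ⇒ q and J ⇒ q and q
Derivation 2: K ⇒ K and G ⇒ G and G ⇒ J and G ⇒ q and G ⇒ q and J ⇒ q and q

Two distinct leftmost derivations for the same string.

Ambiguous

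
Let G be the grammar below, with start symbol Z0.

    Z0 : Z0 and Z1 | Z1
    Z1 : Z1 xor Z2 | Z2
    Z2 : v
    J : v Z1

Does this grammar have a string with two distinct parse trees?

Only Z0, Z1, Z2 are reachable from Z0; ignoring the rest: The grammar is stratified — Z0 handles 'and' (left-recursive), Z1 handles 'xor', Z2 atoms. Each operator has a fixed associativity and precedence level, so every string has one parse.

Unambiguous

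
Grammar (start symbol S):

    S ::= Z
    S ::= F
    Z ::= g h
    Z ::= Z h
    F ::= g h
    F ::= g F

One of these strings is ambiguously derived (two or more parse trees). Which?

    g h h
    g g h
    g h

g h

g h h: 1 tree
g g h: 1 tree
g h: 2 trees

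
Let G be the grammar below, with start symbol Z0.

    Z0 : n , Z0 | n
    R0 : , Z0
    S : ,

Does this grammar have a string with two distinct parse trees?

Only Z0 is reachable from Z0; ignoring the rest: Right-recursive list with a separator: after each atom, whether the separator follows determines the rule. One parse per string.

Unambiguous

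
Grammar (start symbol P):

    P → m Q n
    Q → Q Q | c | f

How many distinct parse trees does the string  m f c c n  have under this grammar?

Parse trees for m f c c n:
  [P m [Q [Q f] [Q [Q c] [Q c]]] n]
  [P m [Q [Q [Q f] [Q c]] [Q c]] n]

2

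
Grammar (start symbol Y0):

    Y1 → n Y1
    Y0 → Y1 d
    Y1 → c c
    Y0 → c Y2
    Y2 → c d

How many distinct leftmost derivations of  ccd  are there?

2

Parse trees for ccd:
  [Y0 [Y1 c c] d]
  [Y0 c [Y2 c d]]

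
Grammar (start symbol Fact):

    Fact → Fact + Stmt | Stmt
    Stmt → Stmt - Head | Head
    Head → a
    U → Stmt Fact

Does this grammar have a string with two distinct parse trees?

Unambiguous

Only Fact, Stmt, Head are reachable from Fact; ignoring the rest: This is a standard precedence ladder (Fact over Stmt over Head), with each level left-recursive on its own operator ('+' at Fact, '-' at Stmt). That structure is LR(1), hence unambiguous.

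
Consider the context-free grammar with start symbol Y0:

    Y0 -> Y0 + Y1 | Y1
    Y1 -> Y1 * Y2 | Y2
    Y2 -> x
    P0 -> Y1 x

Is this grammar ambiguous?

Only Y0, Y1, Y2 are reachable from Y0; ignoring the rest: Y0 → Y0 + Y1 | Y1  ;  Y1 → Y1 * Y2 | Y2  — a left-associative chain with Y2 at the bottom. Each string factors uniquely by precedence.

Unambiguous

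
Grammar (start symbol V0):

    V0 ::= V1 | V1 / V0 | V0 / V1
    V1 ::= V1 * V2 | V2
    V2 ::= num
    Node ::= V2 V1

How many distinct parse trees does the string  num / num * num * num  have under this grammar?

2

Parse trees for num / num * num * num:
  [V0 [V1 [V2 num]] / [V0 [V1 [V1 [V1 [V2 num]] * [V2 num]] * [V2 num]]]]
  [V0 [V0 [V1 [V2 num]]] / [V1 [V1 [V1 [V2 num]] * [V2 num]] * [V2 num]]]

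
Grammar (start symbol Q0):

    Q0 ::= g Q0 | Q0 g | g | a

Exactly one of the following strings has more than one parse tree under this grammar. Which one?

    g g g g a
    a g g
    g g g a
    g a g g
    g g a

g g g g a: 1 tree
a g g: 1 tree
g g g a: 1 tree
g a g g: 3 trees
g g a: 1 tree

g a g g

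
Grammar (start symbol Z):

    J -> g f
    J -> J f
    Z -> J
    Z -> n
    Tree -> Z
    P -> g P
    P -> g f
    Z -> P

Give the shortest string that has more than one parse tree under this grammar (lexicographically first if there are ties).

g f

length 1: no string has ≥2 trees
length 2: g f has 2 parse trees

Two derivations of g f:
  Z ⇒ J ⇒ g f
  Z ⇒ P ⇒ g f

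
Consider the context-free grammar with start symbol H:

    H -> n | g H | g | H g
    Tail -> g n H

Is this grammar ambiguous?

Ambiguous

Witness: g g

Derivation 1: H ⇒ g H ⇒ g g
Derivation 2: H ⇒ H g ⇒ g g

Two distinct leftmost derivations for the same string.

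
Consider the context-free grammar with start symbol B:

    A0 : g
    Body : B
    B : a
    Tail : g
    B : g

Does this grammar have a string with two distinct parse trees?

Only B is reachable from B; ignoring the rest: Each reachable nonterminal has at most one production per leading terminal, and all productions are right-linear; the derivation is determined token-by-token.

Unambiguous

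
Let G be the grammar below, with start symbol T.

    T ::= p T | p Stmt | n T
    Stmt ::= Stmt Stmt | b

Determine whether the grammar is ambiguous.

Ambiguous

Witness: p b b b

Derivation 1: T ⇒ p Stmt ⇒ p Stmt Stmt ⇒ p Stmt Stmt Stmt ⇒ p b Stmt Stmt ⇒ p b b Stmt ⇒ p b b b
Derivation 2: T ⇒ p Stmt ⇒ p Stmt Stmt ⇒ p b Stmt ⇒ p b Stmt Stmt ⇒ p b b Stmt ⇒ p b b b

Two distinct leftmost derivations for the same string.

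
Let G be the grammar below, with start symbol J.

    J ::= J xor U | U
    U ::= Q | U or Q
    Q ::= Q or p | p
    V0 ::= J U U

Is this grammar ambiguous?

Ambiguous

Witness: p or p

Derivation 1: J ⇒ U ⇒ Q ⇒ Q or p ⇒ p or p
Derivation 2: J ⇒ U ⇒ U or Q ⇒ Q or Q ⇒ p or Q ⇒ p or p

Two distinct leftmost derivations for the same string.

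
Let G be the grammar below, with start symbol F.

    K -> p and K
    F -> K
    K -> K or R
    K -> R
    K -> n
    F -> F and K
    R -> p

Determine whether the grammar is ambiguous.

Witness: p and n

Derivation 1: F ⇒ K ⇒ p and K ⇒ p and n
Derivation 2: F ⇒ F and K ⇒ K and K ⇒ R and K ⇒ p and K ⇒ p and n

Two distinct leftmost derivations for the same string.

Ambiguous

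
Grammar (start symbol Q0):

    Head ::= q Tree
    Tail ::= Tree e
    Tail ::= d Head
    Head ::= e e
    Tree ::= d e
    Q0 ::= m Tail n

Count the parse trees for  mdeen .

Parse trees for mdeen:
  [Q0 m [Tail [Tree d e] e] n]
  [Q0 m [Tail d [Head e e]] n]

2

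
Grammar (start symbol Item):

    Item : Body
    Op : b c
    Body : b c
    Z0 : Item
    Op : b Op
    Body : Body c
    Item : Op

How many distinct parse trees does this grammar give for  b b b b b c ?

Parse trees for b b b b b c:
  [Item [Op b [Op b [Op b [Op b [Op b c]]]]]]

1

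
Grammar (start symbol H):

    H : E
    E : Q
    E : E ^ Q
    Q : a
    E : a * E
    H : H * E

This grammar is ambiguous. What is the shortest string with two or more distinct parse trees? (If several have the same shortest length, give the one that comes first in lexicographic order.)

length 1: no string has ≥2 trees
length 3: a * a has 2 parse trees

Two derivations of a * a:
  H ⇒ E ⇒ a * E ⇒ a * Q ⇒ a * a
  H ⇒ H * E ⇒ E * E ⇒ Q * E ⇒ a * E ⇒ a * Q ⇒ a * a

a * a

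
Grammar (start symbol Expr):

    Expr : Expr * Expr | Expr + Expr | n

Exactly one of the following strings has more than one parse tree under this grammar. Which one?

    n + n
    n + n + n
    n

n + n + n

n + n: 1 tree
n + n + n: 2 trees
n: 1 tree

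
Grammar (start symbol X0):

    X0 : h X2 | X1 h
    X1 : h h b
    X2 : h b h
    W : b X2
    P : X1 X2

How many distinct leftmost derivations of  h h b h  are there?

2

Parse trees for h h b h:
  [X0 h [X2 h b h]]
  [X0 [X1 h h b] h]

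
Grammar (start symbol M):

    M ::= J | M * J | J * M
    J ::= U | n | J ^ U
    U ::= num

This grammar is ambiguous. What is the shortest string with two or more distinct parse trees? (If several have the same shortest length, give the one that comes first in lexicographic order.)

length 1: no string has ≥2 trees
length 3: n * n has 2 parse trees

Two derivations of n * n:
  M ⇒ M * J ⇒ J * J ⇒ n * J ⇒ n * n
  M ⇒ J * M ⇒ n * M ⇒ n * J ⇒ n * n

n * n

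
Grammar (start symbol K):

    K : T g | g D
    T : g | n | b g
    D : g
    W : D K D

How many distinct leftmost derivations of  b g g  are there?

Parse trees for b g g:
  [K [T b g] g]

1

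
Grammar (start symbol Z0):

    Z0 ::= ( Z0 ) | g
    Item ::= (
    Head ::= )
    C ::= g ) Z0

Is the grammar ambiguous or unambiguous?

Unambiguous

(Item, Head, C are unreachable from Z0, so their rules don't affect L(Z0).) L(Z0) is { openⁿ atom closeⁿ : n ≥ 0 }. The bracket depth fixes n, and the derivation is forced at every step.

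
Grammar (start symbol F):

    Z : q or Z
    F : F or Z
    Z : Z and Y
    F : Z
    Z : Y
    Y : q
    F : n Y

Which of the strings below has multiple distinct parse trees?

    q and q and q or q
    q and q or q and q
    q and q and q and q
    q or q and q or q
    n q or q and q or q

q or q and q or q

q and q and q or q: 1 tree
q and q or q and q: 1 tree
q and q and q and q: 1 tree
q or q and q or q: 3 trees
n q or q and q or q: 1 tree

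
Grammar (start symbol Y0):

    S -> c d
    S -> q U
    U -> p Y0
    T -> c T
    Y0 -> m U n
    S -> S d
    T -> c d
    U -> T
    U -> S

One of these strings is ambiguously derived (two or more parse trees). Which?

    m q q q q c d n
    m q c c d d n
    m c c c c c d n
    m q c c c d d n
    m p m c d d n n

m q q q q c d n: 2 trees
m q c c d d n: 1 tree
m c c c c c d n: 1 tree
m q c c c d d n: 1 tree
m p m c d d n n: 1 tree

m q q q q c d n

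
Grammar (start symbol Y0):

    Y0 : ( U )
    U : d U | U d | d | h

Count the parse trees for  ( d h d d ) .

3

Parse trees for ( d h d d ):
  [Y0 ( [U d [U [U [U h] d] d]] )]
  [Y0 ( [U [U d [U [U h] d]] d] )]
  [Y0 ( [U [U [U d [U h]] d] d] )]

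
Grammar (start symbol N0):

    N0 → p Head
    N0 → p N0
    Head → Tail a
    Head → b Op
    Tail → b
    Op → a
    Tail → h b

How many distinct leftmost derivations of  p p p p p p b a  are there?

2

Parse trees for p p p p p p b a:
  [N0 p [N0 p [N0 p [N0 p [N0 p [N0 p [Head [Tail b] a]]]]]]]
  [N0 p [N0 p [N0 p [N0 p [N0 p [N0 p [Head b [Op a]]]]]]]]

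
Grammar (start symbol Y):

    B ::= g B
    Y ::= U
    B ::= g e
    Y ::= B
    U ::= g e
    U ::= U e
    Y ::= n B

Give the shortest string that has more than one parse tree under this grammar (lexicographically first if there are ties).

g e

length 2: g e has 2 parse trees

Two derivations of g e:
  Y ⇒ U ⇒ g e
  Y ⇒ B ⇒ g e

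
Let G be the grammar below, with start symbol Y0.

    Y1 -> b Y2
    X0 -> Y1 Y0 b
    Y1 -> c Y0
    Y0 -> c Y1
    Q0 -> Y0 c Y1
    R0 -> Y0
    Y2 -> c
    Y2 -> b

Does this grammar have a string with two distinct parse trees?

(Q0, R0, X0 are unreachable from Y0, so their rules don't affect L(Y0).) Restricted to the reachable nonterminals, every rule has the form A → t or A → t B, and no two rules for the same A share a first terminal. The grammar encodes a DFA — one run per string.

Unambiguous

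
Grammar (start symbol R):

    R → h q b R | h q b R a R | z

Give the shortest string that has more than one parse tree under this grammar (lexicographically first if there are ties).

h q b h q b z a z

length 1: no string has ≥2 trees
length 4: no string has ≥2 trees
length 6: no string has ≥2 trees
length 7: no string has ≥2 trees
length 9: h q b h q b z a z has 2 parse trees

Two derivations of h q b h q b z a z:
  R ⇒ h q b R ⇒ h q b h q b R a R ⇒ h q b h q b z a R ⇒ h q b h q b z a z
  R ⇒ h q b R a R ⇒ h q b h q b R a R ⇒ h q b h q b z a R ⇒ h q b h q b z a z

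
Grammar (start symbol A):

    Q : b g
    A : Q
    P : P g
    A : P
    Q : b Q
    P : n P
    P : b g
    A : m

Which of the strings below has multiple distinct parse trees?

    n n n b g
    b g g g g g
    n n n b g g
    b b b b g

n n n b g g

n n n b g: 1 tree
b g g g g g: 1 tree
n n n b g g: 4 trees
b b b b g: 1 tree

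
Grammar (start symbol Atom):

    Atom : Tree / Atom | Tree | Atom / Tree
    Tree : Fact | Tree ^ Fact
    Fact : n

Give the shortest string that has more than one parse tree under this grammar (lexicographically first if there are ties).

n / n

length 1: no string has ≥2 trees
length 3: n / n has 2 parse trees

Two derivations of n / n:
  Atom ⇒ Tree / Atom ⇒ Fact / Atom ⇒ n / Atom ⇒ n / Tree ⇒ n / Fact ⇒ n / n
  Atom ⇒ Atom / Tree ⇒ Tree / Tree ⇒ Fact / Tree ⇒ n / Tree ⇒ n / Fact ⇒ n / n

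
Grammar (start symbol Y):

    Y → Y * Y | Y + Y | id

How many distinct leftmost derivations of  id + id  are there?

1

Parse trees for id + id:
  [Y [Y id] + [Y id]]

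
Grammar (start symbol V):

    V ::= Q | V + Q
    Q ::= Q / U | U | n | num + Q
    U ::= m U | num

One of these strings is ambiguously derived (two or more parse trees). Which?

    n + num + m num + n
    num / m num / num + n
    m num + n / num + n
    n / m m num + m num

n + num + m num + n: 2 trees
num / m num / num + n: 1 tree
m num + n / num + n: 1 tree
n / m m num + m num: 1 tree

n + num + m num + n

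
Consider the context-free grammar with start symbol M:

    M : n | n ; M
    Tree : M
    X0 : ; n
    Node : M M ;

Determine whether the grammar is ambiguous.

Unambiguous

(Tree, X0, Node are unreachable from M, so their rules don't affect L(M).) Right-recursive list with a separator: after each atom, whether the separator follows determines the rule. One parse per string.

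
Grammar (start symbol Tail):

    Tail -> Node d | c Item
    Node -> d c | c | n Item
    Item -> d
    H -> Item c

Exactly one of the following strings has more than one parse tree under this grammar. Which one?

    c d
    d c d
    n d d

c d

c d: 2 trees
d c d: 1 tree
n d d: 1 tree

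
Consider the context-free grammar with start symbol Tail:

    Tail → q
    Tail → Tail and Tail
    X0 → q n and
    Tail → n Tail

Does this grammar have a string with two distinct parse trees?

Witness: n q and q

Derivation 1: Tail ⇒ Tail and Tail ⇒ n Tail and Tail ⇒ n q and Tail ⇒ n q and q
Derivation 2: Tail ⇒ n Tail ⇒ n Tail and Tail ⇒ n q and Tail ⇒ n q and q

Two distinct leftmost derivations for the same string.

Ambiguous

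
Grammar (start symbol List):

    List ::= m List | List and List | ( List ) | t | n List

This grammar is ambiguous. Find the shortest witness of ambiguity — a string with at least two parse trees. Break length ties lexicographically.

m t and t

length 1: no string has ≥2 trees
length 2: no string has ≥2 trees
length 3: no string has ≥2 trees
length 4: m t and t has 2 parse trees

Two derivations of m t and t:
  List ⇒ m List ⇒ m List and List ⇒ m t and List ⇒ m t and t
  List ⇒ List and List ⇒ m List and List ⇒ m t and List ⇒ m t and t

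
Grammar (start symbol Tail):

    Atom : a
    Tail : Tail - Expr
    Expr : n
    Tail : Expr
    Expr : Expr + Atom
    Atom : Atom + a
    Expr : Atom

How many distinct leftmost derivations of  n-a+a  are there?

2

Parse trees for n-a+a:
  [Tail [Tail [Expr n]] - [Expr [Expr [Atom a]] + [Atom a]]]
  [Tail [Tail [Expr n]] - [Expr [Atom [Atom a] + a]]]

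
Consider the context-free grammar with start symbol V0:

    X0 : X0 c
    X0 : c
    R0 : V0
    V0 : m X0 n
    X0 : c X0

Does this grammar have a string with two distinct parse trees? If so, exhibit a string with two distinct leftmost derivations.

Ambiguous

Witness: m c c n

Derivation 1: V0 ⇒ m X0 n ⇒ m X0 c n ⇒ m c c n
Derivation 2: V0 ⇒ m X0 n ⇒ m c X0 n ⇒ m c c n

Two distinct leftmost derivations for the same string.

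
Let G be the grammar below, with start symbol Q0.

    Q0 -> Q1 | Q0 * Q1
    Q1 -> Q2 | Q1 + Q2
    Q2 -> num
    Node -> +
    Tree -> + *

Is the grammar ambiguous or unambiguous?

Unambiguous

(Node, Tree are unreachable from Q0, so their rules don't affect L(Q0).) The grammar is stratified — Q0 handles '*' (left-recursive), Q1 handles '+', Q2 atoms. Each operator has a fixed associativity and precedence level, so every string has one parse.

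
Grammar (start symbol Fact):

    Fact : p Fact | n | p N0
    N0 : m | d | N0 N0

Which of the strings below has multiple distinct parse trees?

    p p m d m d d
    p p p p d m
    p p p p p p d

p p m d m d d

p p m d m d d: 14 trees
p p p p d m: 1 tree
p p p p p p d: 1 tree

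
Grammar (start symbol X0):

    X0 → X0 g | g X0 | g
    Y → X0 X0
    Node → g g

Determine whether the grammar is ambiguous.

Ambiguous

Witness: g g

Derivation 1: X0 ⇒ X0 g ⇒ g g
Derivation 2: X0 ⇒ g X0 ⇒ g g

Two distinct leftmost derivations for the same string.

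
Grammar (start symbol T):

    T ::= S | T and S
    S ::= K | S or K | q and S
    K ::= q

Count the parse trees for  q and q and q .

Parse trees for q and q and q:
  [T [S q and [S q and [S [K q]]]]]
  [T [T [S [K q]]] and [S q and [S [K q]]]]
  [T [T [S q and [S [K q]]]] and [S [K q]]]
  [T [T [T [S [K q]]] and [S [K q]]] and [S [K q]]]

4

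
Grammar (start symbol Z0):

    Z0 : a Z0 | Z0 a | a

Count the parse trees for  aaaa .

8

Parse trees for aaaa:
  [Z0 a [Z0 a [Z0 a [Z0 a]]]]
  [Z0 a [Z0 a [Z0 [Z0 a] a]]]
  [Z0 a [Z0 [Z0 a [Z0 a]] a]]
  [Z0 a [Z0 [Z0 [Z0 a] a] a]]
  [Z0 [Z0 a [Z0 a [Z0 a]]] a]
  [Z0 [Z0 a [Z0 [Z0 a] a]] a]
  [Z0 [Z0 [Z0 a [Z0 a]] a] a]
  [Z0 [Z0 [Z0 [Z0 a] a] a] a]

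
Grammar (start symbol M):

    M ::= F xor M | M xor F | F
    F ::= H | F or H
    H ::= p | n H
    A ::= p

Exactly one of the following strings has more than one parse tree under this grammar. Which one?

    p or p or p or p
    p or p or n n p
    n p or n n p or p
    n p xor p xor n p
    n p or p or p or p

p or p or p or p: 1 tree
p or p or n n p: 1 tree
n p or n n p or p: 1 tree
n p xor p xor n p: 4 trees
n p or p or p or p: 1 tree

n p xor p xor n p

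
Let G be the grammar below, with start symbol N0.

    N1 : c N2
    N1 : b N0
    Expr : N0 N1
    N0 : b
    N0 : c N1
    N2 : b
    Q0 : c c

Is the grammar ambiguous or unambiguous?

Only N0, N1, N2 are reachable from N0; ignoring the rest: The reachable rules are right-linear with at most one rule per (nonterminal, next-terminal) pair. Each input token forces the next rule, so parsing is deterministic.

Unambiguous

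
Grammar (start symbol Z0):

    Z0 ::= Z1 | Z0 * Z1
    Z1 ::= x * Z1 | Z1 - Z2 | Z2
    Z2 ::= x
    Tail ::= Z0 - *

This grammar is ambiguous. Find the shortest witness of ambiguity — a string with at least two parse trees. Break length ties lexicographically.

length 1: no string has ≥2 trees
length 3: x * x has 2 parse trees

Two derivations of x * x:
  Z0 ⇒ Z1 ⇒ x * Z1 ⇒ x * Z2 ⇒ x * x
  Z0 ⇒ Z0 * Z1 ⇒ Z1 * Z1 ⇒ Z2 * Z1 ⇒ x * Z1 ⇒ x * Z2 ⇒ x * x

x * x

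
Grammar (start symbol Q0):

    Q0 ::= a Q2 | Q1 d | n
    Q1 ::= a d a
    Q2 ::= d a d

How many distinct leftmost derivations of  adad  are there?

2

Parse trees for adad:
  [Q0 a [Q2 d a d]]
  [Q0 [Q1 a d a] d]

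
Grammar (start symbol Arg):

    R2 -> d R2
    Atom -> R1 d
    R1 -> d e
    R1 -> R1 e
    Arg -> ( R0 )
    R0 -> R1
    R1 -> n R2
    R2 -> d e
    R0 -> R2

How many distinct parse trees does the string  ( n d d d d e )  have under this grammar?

Parse trees for ( n d d d d e ):
  [Arg ( [R0 [R1 n [R2 d [R2 d [R2 d [R2 d e]]]]]] )]

1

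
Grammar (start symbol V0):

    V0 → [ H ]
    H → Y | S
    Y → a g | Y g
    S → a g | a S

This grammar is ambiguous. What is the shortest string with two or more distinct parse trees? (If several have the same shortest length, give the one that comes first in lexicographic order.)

length 4: [ a g ] has 2 parse trees

Two derivations of [ a g ]:
  V0 ⇒ [ H ] ⇒ [ Y ] ⇒ [ a g ]
  V0 ⇒ [ H ] ⇒ [ S ] ⇒ [ a g ]

[ a g ]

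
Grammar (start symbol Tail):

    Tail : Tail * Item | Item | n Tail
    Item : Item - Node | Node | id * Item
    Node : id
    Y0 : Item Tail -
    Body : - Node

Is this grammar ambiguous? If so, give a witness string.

Ambiguous

Witness: id * id

Derivation 1: Tail ⇒ Tail * Item ⇒ Item * Item ⇒ Node * Item ⇒ id * Item ⇒ id * Node ⇒ id * id
Derivation 2: Tail ⇒ Item ⇒ id * Item ⇒ id * Node ⇒ id * id

Two distinct leftmost derivations for the same string.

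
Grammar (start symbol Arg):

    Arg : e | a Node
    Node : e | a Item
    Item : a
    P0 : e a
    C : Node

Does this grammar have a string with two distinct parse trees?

(P0, C are unreachable from Arg, so their rules don't affect L(Arg).) The reachable rules are right-linear with at most one rule per (nonterminal, next-terminal) pair. Each input token forces the next rule, so parsing is deterministic.

Unambiguous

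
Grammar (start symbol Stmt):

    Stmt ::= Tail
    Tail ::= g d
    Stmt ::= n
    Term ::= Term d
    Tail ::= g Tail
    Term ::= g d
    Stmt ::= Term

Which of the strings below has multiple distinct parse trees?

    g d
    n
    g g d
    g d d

g d

g d: 2 trees
n: 1 tree
g g d: 1 tree
g d d: 1 tree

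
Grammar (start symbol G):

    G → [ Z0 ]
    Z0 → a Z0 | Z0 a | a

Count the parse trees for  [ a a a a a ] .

16

Parse trees for [ a a a a a ] (showing first 6 of 16):
  [G [ [Z0 a [Z0 a [Z0 a [Z0 a [Z0 a]]]]] ]]
  [G [ [Z0 a [Z0 a [Z0 a [Z0 [Z0 a] a]]]] ]]
  [G [ [Z0 a [Z0 a [Z0 [Z0 a [Z0 a]] a]]] ]]
  [G [ [Z0 a [Z0 a [Z0 [Z0 [Z0 a] a] a]]] ]]
  [G [ [Z0 a [Z0 [Z0 a [Z0 a [Z0 a]]] a]] ]]
  [G [ [Z0 a [Z0 [Z0 a [Z0 [Z0 a] a]] a]] ]]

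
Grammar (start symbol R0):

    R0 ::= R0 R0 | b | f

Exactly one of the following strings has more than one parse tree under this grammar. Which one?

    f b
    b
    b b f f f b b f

b b f f f b b f

f b: 1 tree
b: 1 tree
b b f f f b b f: 429 trees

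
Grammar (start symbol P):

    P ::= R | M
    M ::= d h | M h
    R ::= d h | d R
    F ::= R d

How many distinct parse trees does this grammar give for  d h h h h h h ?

1

Parse trees for d h h h h h h:
  [P [M [M [M [M [M [M d h] h] h] h] h] h]]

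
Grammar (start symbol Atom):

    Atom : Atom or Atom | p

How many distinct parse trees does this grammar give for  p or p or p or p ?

Parse trees for p or p or p or p:
  [Atom [Atom p] or [Atom [Atom p] or [Atom [Atom p] or [Atom p]]]]
  [Atom [Atom p] or [Atom [Atom [Atom p] or [Atom p]] or [Atom p]]]
  [Atom [Atom [Atom p] or [Atom p]] or [Atom [Atom p] or [Atom p]]]
  [Atom [Atom [Atom p] or [Atom [Atom p] or [Atom p]]] or [Atom p]]
  [Atom [Atom [Atom [Atom p] or [Atom p]] or [Atom p]] or [Atom p]]

5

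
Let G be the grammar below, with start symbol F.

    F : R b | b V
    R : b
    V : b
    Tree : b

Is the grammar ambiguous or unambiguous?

Witness: b b

Derivation 1: F ⇒ R b ⇒ b b
Derivation 2: F ⇒ b V ⇒ b b

Two distinct leftmost derivations for the same string.

Ambiguous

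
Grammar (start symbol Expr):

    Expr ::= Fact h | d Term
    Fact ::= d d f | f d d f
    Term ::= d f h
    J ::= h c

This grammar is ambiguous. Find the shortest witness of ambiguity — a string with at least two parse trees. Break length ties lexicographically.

d d f h

length 4: d d f h has 2 parse trees

Two derivations of d d f h:
  Expr ⇒ Fact h ⇒ d d f h
  Expr ⇒ d Term ⇒ d d f h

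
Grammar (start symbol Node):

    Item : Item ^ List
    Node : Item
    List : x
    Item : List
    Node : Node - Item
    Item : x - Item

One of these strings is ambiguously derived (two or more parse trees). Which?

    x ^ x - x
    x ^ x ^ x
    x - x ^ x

x ^ x - x: 1 tree
x ^ x ^ x: 1 tree
x - x ^ x: 3 trees

x - x ^ x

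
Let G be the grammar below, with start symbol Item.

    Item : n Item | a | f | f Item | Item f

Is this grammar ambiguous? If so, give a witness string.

Witness: f f

Derivation 1: Item ⇒ f Item ⇒ f f
Derivation 2: Item ⇒ Item f ⇒ f f

Two distinct leftmost derivations for the same string.

Ambiguous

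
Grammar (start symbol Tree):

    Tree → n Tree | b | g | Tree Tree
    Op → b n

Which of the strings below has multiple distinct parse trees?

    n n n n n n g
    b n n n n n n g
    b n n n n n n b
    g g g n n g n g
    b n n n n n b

g g g n n g n g

n n n n n n g: 1 tree
b n n n n n n g: 1 tree
b n n n n n n b: 1 tree
g g g n n g n g: 24 trees
b n n n n n b: 1 tree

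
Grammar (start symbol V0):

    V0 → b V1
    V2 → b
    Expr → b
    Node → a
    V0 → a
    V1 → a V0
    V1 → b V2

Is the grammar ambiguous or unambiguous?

Unambiguous

Only V0, V1, V2 are reachable from V0; ignoring the rest: Each reachable nonterminal has at most one production per leading terminal, and all productions are right-linear; the derivation is determined token-by-token.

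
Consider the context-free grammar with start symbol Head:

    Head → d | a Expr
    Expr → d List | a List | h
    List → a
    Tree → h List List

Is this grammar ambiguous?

Unambiguous

Only Head, Expr, List are reachable from Head; ignoring the rest: The reachable rules are right-linear with at most one rule per (nonterminal, next-terminal) pair. Each input token forces the next rule, so parsing is deterministic.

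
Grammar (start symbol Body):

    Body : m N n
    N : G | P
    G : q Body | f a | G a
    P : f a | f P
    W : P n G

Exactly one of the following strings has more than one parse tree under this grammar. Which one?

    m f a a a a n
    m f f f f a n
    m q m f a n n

m q m f a n n

m f a a a a n: 1 tree
m f f f f a n: 1 tree
m q m f a n n: 2 trees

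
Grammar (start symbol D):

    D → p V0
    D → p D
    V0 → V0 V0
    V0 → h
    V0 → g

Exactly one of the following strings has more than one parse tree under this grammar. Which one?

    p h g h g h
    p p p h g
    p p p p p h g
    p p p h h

p h g h g h: 14 trees
p p p h g: 1 tree
p p p p p h g: 1 tree
p p p h h: 1 tree

p h g h g h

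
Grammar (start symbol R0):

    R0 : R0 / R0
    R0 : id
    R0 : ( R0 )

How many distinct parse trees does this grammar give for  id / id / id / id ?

Parse trees for id / id / id / id:
  [R0 [R0 id] / [R0 [R0 id] / [R0 [R0 id] / [R0 id]]]]
  [R0 [R0 id] / [R0 [R0 [R0 id] / [R0 id]] / [R0 id]]]
  [R0 [R0 [R0 id] / [R0 id]] / [R0 [R0 id] / [R0 id]]]
  [R0 [R0 [R0 id] / [R0 [R0 id] / [R0 id]]] / [R0 id]]
  [R0 [R0 [R0 [R0 id] / [R0 id]] / [R0 id]] / [R0 id]]

5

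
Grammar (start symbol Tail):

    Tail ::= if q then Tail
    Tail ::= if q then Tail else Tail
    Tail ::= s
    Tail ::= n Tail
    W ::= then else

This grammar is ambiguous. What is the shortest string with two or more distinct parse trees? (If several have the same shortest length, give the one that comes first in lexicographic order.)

if q then if q then s else s

length 1: no string has ≥2 trees
length 2: no string has ≥2 trees
length 3: no string has ≥2 trees
length 4: no string has ≥2 trees
length 5: no string has ≥2 trees
length 6: no string has ≥2 trees
length 7: no string has ≥2 trees
length 8: no string has ≥2 trees
length 9: if q then if q then s else s has 2 parse trees

Two derivations of if q then if q then s else s:
  Tail ⇒ if q then Tail ⇒ if q then if q then Tail else Tail ⇒ if q then if q then s else Tail ⇒ if q then if q then s else s
  Tail ⇒ if q then Tail else Tail ⇒ if q then if q then Tail else Tail ⇒ if q then if q then s else Tail ⇒ if q then if q then s else s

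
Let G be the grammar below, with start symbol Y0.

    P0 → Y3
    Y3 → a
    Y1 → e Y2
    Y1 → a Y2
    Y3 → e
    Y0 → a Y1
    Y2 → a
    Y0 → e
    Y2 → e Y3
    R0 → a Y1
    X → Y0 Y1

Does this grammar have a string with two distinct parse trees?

Unambiguous

(R0, P0, X are unreachable from Y0, so their rules don't affect L(Y0).) Each reachable nonterminal has at most one production per leading terminal, and all productions are right-linear; the derivation is determined token-by-token.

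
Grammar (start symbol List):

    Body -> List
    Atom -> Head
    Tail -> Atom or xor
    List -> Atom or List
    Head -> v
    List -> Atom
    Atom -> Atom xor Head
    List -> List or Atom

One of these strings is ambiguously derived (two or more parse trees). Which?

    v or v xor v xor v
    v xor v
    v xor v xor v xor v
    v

v or v xor v xor v

v or v xor v xor v: 2 trees
v xor v: 1 tree
v xor v xor v xor v: 1 tree
v: 1 tree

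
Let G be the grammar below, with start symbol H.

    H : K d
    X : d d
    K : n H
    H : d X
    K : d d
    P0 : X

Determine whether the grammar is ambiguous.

Witness: d d d

Derivation 1: H ⇒ K d ⇒ d d d
Derivation 2: H ⇒ d X ⇒ d d d

Two distinct leftmost derivations for the same string.

Ambiguous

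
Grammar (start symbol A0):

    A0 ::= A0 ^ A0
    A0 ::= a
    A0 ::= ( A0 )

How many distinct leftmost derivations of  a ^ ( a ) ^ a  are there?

2

Parse trees for a ^ ( a ) ^ a:
  [A0 [A0 a] ^ [A0 [A0 ( [A0 a] )] ^ [A0 a]]]
  [A0 [A0 [A0 a] ^ [A0 ( [A0 a] )]] ^ [A0 a]]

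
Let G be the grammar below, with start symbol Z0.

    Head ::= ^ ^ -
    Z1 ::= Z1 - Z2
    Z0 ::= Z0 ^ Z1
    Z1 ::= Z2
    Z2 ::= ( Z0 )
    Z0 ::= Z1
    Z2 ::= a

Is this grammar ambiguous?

Unambiguous

Only Z0, Z1, Z2 are reachable from Z0; ignoring the rest: This is a standard precedence ladder (Z0 over Z1 over Z2), with each level left-recursive on its own operator ('^' at Z0, '-' at Z1). That structure is LR(1), hence unambiguous.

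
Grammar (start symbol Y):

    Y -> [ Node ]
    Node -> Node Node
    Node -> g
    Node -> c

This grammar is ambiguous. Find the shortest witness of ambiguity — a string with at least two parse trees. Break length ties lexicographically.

[ c c c ]

length 3: no string has ≥2 trees
length 4: no string has ≥2 trees
length 5: [ c c c ] has 2 parse trees

Two derivations of [ c c c ]:
  Y ⇒ [ Node ] ⇒ [ Node Node ] ⇒ [ Node Node Node ] ⇒ [ c Node Node ] ⇒ [ c c Node ] ⇒ [ c c c ]
  Y ⇒ [ Node ] ⇒ [ Node Node ] ⇒ [ c Node ] ⇒ [ c Node Node ] ⇒ [ c c Node ] ⇒ [ c c c ]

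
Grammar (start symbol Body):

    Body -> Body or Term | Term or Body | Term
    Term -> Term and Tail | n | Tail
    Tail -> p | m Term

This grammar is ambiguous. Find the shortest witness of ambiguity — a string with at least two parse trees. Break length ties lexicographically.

length 1: no string has ≥2 trees
length 2: no string has ≥2 trees
length 3: n or n has 2 parse trees

Two derivations of n or n:
  Body ⇒ Body or Term ⇒ Term or Term ⇒ n or Term ⇒ n or n
  Body ⇒ Term or Body ⇒ n or Body ⇒ n or Term ⇒ n or n

n or n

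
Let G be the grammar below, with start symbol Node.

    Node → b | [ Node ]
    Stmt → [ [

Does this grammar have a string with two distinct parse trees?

Unambiguous

Only Node is reachable from Node; ignoring the rest: Each string is a nest of matched brackets around a single atom. An opening bracket forces the recursive rule; an atom forces the base rule.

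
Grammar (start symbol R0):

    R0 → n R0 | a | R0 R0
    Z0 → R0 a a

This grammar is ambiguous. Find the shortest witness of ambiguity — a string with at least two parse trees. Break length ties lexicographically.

length 1: no string has ≥2 trees
length 2: no string has ≥2 trees
length 3: a a a has 2 parse trees

Two derivations of a a a:
  R0 ⇒ R0 R0 ⇒ a R0 ⇒ a R0 R0 ⇒ a a R0 ⇒ a a a
  R0 ⇒ R0 R0 ⇒ R0 R0 R0 ⇒ a R0 R0 ⇒ a a R0 ⇒ a a a

a a a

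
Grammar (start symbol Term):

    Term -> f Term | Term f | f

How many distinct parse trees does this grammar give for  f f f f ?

Parse trees for f f f f:
  [Term f [Term f [Term f [Term f]]]]
  [Term f [Term f [Term [Term f] f]]]
  [Term f [Term [Term f [Term f]] f]]
  [Term f [Term [Term [Term f] f] f]]
  [Term [Term f [Term f [Term f]]] f]
  [Term [Term f [Term [Term f] f]] f]
  [Term [Term [Term f [Term f]] f] f]
  [Term [Term [Term [Term f] f] f] f]

8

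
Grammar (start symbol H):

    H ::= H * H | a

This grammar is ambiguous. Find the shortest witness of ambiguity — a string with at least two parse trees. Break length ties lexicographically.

a * a * a

length 1: no string has ≥2 trees
length 3: no string has ≥2 trees
length 5: a * a * a has 2 parse trees

Two derivations of a * a * a:
  H ⇒ H * H ⇒ H * H * H ⇒ a * H * H ⇒ a * a * H ⇒ a * a * a
  H ⇒ H * H ⇒ a * H ⇒ a * H * H ⇒ a * a * H ⇒ a * a * a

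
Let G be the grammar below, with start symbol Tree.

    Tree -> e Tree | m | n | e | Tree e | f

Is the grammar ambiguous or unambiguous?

Ambiguous

Witness: e e

Derivation 1: Tree ⇒ e Tree ⇒ e e
Derivation 2: Tree ⇒ Tree e ⇒ e e

Two distinct leftmost derivations for the same string.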